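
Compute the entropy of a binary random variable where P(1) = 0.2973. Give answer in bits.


H = -p*log2(p) - (1-p)*log2(1-p). -0.2973*log2(0.2973) = 0.520278; -0.7027*log2(0.7027) = 0.357688. H = 0.520278 + 0.357688 = 0.878

0.878 bits


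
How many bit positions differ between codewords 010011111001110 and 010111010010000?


Count differing positions: . . . ^ . . ^ . ^ . ^ ^ ^ ^ . = 7 differences

7


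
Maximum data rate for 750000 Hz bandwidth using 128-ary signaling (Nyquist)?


Rate = 2 * B * log2(M) = 2 * 750000 * 7.0 = 10500000.0

10500000.0 bps


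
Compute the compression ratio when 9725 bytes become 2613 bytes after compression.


Ratio = original / compressed = 9725 / 2613 = 3.7218

3.7218


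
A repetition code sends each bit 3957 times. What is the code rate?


Rate = k/n = 1/3957

1/3957


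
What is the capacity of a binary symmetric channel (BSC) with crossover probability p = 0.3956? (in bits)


H(p) = -p*log2(p) - (1-p)*log2(1-p) = -0.3956*log2(0.3956) - 0.6044*log2(0.6044) = 0.529268 + 0.439051 = 0.9683. C = 1 - H(p) = 1 - 0.9683 = 0.0317

0.0317 bits


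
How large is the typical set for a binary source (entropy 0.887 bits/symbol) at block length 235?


log2|A_typical| = nH = 235 * 0.887 = 208.445, so |A_typical| ~ 2^208.445 = 5.600e+62

5.600e+62


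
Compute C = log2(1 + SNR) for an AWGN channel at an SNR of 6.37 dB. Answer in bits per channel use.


SNR_linear = 10^(6.37/10) = 4.3351; C = log2(1 + SNR_linear) = log2(1 + 4.3351) = 2.4155

2.4155 bits/channel use


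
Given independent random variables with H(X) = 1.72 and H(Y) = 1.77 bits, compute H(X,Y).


For independent variables, H(X,Y) = H(X) + H(Y) = 1.72 + 1.77 = 3.49

3.49 bits


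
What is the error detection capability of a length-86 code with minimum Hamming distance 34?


Detection capability = d_min - 1 = 34 - 1 = 33

33 errors


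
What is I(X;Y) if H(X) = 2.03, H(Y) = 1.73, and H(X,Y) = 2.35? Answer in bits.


I(X;Y) = H(X) + H(Y) - H(X,Y) = 2.03 + 1.73 - 2.35 = 1.41

1.41 bits


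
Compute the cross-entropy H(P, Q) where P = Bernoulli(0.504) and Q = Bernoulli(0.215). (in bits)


H(P,Q) = -p*log2(q) - (1-p)*log2(1-q). -0.504*log2(0.215) = 1.117666; -0.496*log2(0.785) = 0.173221. H(P,Q) = 1.117666 + 0.173221 = 1.2909

1.2909 bits


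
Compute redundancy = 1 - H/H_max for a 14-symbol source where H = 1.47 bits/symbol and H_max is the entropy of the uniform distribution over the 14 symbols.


H_max = log2(K) = log2(14) = 3.8074 bits/symbol. Redundancy = 1 - H/H_max = 1 - 1.47/3.8074 = 1 - 0.3861 = 0.6139

0.6139


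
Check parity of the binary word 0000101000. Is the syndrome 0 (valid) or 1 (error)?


Syndrome = XOR of all bits = 0 XOR 0 XOR 0 XOR 0 XOR 1 XOR 0 XOR 1 XOR 0 XOR 0 XOR 0 = 0

0


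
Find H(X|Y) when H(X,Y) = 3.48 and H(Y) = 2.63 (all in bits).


H(X|Y) = H(X,Y) - H(Y) = 3.48 - 2.63 = 0.85

0.85 bits


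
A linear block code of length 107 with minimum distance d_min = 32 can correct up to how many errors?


Correction capability = floor((d-1)/2) = floor((32-1)/2) = 15

15 errors


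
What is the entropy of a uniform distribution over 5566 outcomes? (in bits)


H = log2(n) = log2(5566) = 12.4424

12.4424 bits


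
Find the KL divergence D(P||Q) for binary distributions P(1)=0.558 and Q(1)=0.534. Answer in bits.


KL = p*log2(p/q) + (1-p)*log2((1-p)/(1-q)) = 0.558*log2(0.558/0.534) + 0.442*log2(0.442/0.466) = 0.0017

0.0017 bits


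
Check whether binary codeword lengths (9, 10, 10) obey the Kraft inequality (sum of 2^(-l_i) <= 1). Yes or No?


Kraft sum = sum(2^(-l_i)) = 0.0039, need <= 1. Result: satisfied (a binary prefix-free code with these lengths exists)

Yes


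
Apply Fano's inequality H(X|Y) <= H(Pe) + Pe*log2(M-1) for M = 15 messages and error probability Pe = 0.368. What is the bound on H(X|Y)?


H(Pe) = -Pe*log2(Pe) - (1-Pe)*log2(1-Pe) = -0.368*log2(0.368) - 0.632*log2(0.632) = 0.530738 + 0.418386 = 0.9491. Pe*log2(M-1) = 0.368*log2(14) = 1.401107. Bound = H(Pe) + Pe*log2(M-1) = 0.530738 + 0.418386 + 1.401107 = 2.3502

2.3502 bits


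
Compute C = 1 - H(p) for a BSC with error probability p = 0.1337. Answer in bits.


H(p) = -p*log2(p) - (1-p)*log2(1-p) = -0.1337*log2(0.1337) - 0.8663*log2(0.8663) = 0.388122 + 0.179377 = 0.5675. C = 1 - H(p) = 1 - 0.5675 = 0.4325

0.4325 bits


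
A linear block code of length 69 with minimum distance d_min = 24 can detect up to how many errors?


Detection capability = d_min - 1 = 24 - 1 = 23

23 errors


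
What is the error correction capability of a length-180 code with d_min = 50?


Correction capability = floor((d-1)/2) = floor((50-1)/2) = 24

24 errors


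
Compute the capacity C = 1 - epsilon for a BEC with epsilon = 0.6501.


C = 1 - epsilon = 1 - 0.6501 = 0.3499

0.3499 bits


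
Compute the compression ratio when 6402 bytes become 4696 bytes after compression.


Ratio = original / compressed = 6402 / 4696 = 1.3633

1.3633


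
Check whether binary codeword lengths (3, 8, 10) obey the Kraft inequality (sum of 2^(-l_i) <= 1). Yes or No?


Kraft sum = sum(2^(-l_i)) = 0.1299, need <= 1. Result: satisfied (a binary prefix-free code with these lengths exists)

Yes


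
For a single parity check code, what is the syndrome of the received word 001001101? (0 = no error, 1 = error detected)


Syndrome = XOR of all bits = 0 XOR 0 XOR 1 XOR 0 XOR 0 XOR 1 XOR 1 XOR 0 XOR 1 = 0

0


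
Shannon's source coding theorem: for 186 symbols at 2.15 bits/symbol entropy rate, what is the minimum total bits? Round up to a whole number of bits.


Minimum bits >= n * H = 186 * 2.15 = 399.9, rounded up to a whole number of bits = 400

400 bits


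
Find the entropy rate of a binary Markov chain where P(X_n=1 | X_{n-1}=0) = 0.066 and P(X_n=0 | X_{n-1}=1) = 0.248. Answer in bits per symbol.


Stationary distribution: pi_0 = p10/(p01+p10) = 0.7898, pi_1 = 0.2102. Entropy rate H' = pi_0*H(p01) + pi_1*H(p10) = 0.7898*0.3508 + 0.2102*0.8081 = 0.4469

0.4469 bits/symbol


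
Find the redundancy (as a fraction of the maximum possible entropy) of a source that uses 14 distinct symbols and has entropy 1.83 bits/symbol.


H_max = log2(K) = log2(14) = 3.8074 bits/symbol. Redundancy = 1 - H/H_max = 1 - 1.83/3.8074 = 1 - 0.4806 = 0.5194

0.5194


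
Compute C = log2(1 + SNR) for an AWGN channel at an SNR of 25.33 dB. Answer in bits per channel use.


SNR_linear = 10^(25.33/10) = 341.1929; C = log2(1 + SNR_linear) = log2(1 + 341.1929) = 8.4187

8.4187 bits/channel use


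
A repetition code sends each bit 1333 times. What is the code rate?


Rate = k/n = 1/1333

1/1333


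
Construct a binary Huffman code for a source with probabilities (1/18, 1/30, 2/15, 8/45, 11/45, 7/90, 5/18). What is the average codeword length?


Huffman construction (repeatedly merge the two least-probable nodes; each merge adds 1 bit to every symbol beneath it): 1/30 + 1/18 = 4/45; 7/90 + 4/45 = 1/6; 2/15 + 1/6 = 3/10; 8/45 + 11/45 = 19/45; 5/18 + 3/10 = 26/45; 19/45 + 26/45 = 1. Resulting codeword lengths (in the order the probabilities were given): (5, 5, 3, 2, 2, 4, 2). L_avg = sum(p_i * l_i) = 1/18*5 + 1/30*5 + 2/15*3 + 8/45*2 + 11/45*2 + 7/90*4 + 5/18*2 = 23/9 = 2.5556

2.5556 bits


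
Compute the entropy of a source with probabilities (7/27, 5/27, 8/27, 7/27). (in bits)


H = -sum(p_i * log2(p_i)). Terms: -(7/27)*log2(7/27) = 0.504916; -(5/27)*log2(5/27) = 0.450548; -(8/27)*log2(8/27) = 0.519967; -(7/27)*log2(7/27) = 0.504916. H = 0.504916 + 0.450548 + 0.519967 + 0.504916 = 1.9803

1.9803 bits


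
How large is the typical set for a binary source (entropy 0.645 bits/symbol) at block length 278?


log2|A_typical| = nH = 278 * 0.645 = 179.31, so |A_typical| ~ 2^179.31 = 9.499e+53

9.499e+53


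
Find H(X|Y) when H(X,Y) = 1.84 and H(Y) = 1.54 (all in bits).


H(X|Y) = H(X,Y) - H(Y) = 1.84 - 1.54 = 0.3

0.3 bits


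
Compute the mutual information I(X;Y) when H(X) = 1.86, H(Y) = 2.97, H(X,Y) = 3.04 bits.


I(X;Y) = H(X) + H(Y) - H(X,Y) = 1.86 + 2.97 - 3.04 = 1.79

1.79 bits


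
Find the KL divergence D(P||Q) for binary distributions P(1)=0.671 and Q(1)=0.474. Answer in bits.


KL = p*log2(p/q) + (1-p)*log2((1-p)/(1-q)) = 0.671*log2(0.671/0.474) + 0.329*log2(0.329/0.526) = 0.1137

0.1137 bits


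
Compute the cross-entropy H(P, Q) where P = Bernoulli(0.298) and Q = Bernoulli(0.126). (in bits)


H(P,Q) = -p*log2(q) - (1-p)*log2(1-q). -0.298*log2(0.126) = 0.890574; -0.702*log2(0.874) = 0.136395. H(P,Q) = 0.890574 + 0.136395 = 1.027

1.027 bits


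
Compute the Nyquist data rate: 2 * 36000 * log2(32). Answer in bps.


Rate = 2 * B * log2(M) = 2 * 36000 * 5.0 = 360000.0

360000.0 bps


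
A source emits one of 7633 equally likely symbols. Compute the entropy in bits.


H = log2(n) = log2(7633) = 12.898

12.898 bits


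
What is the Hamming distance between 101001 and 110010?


Count differing positions: . ^ ^ . ^ ^ = 4 differences

4


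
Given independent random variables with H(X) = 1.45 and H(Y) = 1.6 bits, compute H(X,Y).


For independent variables, H(X,Y) = H(X) + H(Y) = 1.45 + 1.6 = 3.05

3.05 bits


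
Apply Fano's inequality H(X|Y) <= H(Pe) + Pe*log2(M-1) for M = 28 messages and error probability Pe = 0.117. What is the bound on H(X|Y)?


H(Pe) = -Pe*log2(Pe) - (1-Pe)*log2(1-Pe) = -0.117*log2(0.117) - 0.883*log2(0.883) = 0.362164 + 0.158511 = 0.5207. Pe*log2(M-1) = 0.117*log2(27) = 0.556322. Bound = H(Pe) + Pe*log2(M-1) = 0.362164 + 0.158511 + 0.556322 = 1.077

1.077 bits


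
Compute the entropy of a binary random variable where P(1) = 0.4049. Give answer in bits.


H = -p*log2(p) - (1-p)*log2(1-p). -0.4049*log2(0.4049) = 0.528136; -0.5951*log2(0.5951) = 0.445608. H = 0.528136 + 0.445608 = 0.9737

0.9737 bits


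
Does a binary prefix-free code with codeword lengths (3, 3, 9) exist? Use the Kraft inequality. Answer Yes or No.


Kraft sum = sum(2^(-l_i)) = 0.252, need <= 1. Result: satisfied (a binary prefix-free code with these lengths exists)

Yes


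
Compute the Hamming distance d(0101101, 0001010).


Count differing positions: . ^ . . ^ ^ ^ = 4 differences

4


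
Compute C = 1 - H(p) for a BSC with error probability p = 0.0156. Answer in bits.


H(p) = -p*log2(p) - (1-p)*log2(1-p) = -0.0156*log2(0.0156) - 0.9844*log2(0.9844) = 0.093636 + 0.022330 = 0.116. C = 1 - H(p) = 1 - 0.116 = 0.884

0.884 bits


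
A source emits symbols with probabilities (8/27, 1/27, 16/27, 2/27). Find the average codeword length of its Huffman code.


Huffman construction (repeatedly merge the two least-probable nodes; each merge adds 1 bit to every symbol beneath it): 1/27 + 2/27 = 1/9; 1/9 + 8/27 = 11/27; 11/27 + 16/27 = 1. Resulting codeword lengths (in the order the probabilities were given): (2, 3, 1, 3). L_avg = sum(p_i * l_i) = 8/27*2 + 1/27*3 + 16/27*1 + 2/27*3 = 41/27 = 1.5185

1.5185 bits


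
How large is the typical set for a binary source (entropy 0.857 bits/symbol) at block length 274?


log2|A_typical| = nH = 274 * 0.857 = 234.818, so |A_typical| ~ 2^234.818 = 4.867e+70

4.867e+70


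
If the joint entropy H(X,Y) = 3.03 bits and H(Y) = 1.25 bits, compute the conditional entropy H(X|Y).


H(X|Y) = H(X,Y) - H(Y) = 3.03 - 1.25 = 1.78

1.78 bits


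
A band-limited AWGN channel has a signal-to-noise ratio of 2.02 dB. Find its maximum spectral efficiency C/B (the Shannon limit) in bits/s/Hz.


SNR_linear = 10^(2.02/10) = 1.5922; C/B = log2(1 + SNR_linear) = log2(1 + 1.5922) = 1.3742

1.3742 bits/s/Hz


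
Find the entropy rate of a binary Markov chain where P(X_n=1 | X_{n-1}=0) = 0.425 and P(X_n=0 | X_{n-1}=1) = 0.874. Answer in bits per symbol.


Stationary distribution: pi_0 = p10/(p01+p10) = 0.6728, pi_1 = 0.3272. Entropy rate H' = pi_0*H(p01) + pi_1*H(p10) = 0.6728*0.9837 + 0.3272*0.5464 = 0.8406

0.8406 bits/symbol


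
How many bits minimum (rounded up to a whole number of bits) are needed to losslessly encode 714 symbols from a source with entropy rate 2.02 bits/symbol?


Minimum bits >= n * H = 714 * 2.02 = 1442.28, rounded up to a whole number of bits = 1443

1443 bits


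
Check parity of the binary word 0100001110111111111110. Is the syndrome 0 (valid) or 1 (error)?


Syndrome = XOR of all bits = 0 XOR 1 XOR 0 XOR 0 XOR 0 XOR 0 XOR 1 XOR 1 XOR 1 XOR 0 XOR 1 XOR 1 XOR 1 XOR 1 XOR 1 XOR 1 XOR 1 XOR 1 XOR 1 XOR 1 XOR 1 XOR 0 = 1

1


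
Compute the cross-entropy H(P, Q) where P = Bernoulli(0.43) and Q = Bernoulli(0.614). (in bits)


H(P,Q) = -p*log2(q) - (1-p)*log2(1-q). -0.43*log2(0.614) = 0.302586; -0.57*log2(0.386) = 0.782797. H(P,Q) = 0.302586 + 0.782797 = 1.0854

1.0854 bits


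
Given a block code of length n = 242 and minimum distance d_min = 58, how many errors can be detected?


Detection capability = d_min - 1 = 58 - 1 = 57

57 errors


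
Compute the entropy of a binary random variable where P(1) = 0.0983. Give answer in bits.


H = -p*log2(p) - (1-p)*log2(1-p). -0.0983*log2(0.0983) = 0.328977; -0.9017*log2(0.9017) = 0.134606. H = 0.328977 + 0.134606 = 0.4636

0.4636 bits


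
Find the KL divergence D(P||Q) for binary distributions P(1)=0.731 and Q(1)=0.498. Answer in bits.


KL = p*log2(p/q) + (1-p)*log2((1-p)/(1-q)) = 0.731*log2(0.731/0.498) + 0.269*log2(0.269/0.502) = 0.1627

0.1627 bits


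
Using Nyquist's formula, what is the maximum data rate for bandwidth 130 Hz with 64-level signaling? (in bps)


Rate = 2 * B * log2(M) = 2 * 130 * 6.0 = 1560.0

1560.0 bps


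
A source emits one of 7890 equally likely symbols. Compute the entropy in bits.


H = log2(n) = log2(7890) = 12.9458

12.9458 bits


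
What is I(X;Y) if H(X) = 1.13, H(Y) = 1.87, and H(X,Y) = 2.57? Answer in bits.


I(X;Y) = H(X) + H(Y) - H(X,Y) = 1.13 + 1.87 - 2.57 = 0.43

0.43 bits


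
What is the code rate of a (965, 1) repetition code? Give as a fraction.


Rate = k/n = 1/965

1/965


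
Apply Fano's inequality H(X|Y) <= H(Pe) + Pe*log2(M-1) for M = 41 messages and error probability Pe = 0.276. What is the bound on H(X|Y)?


H(Pe) = -Pe*log2(Pe) - (1-Pe)*log2(1-Pe) = -0.276*log2(0.276) - 0.724*log2(0.724) = 0.512604 + 0.337339 = 0.8499. Pe*log2(M-1) = 0.276*log2(40) = 1.468852. Bound = H(Pe) + Pe*log2(M-1) = 0.512604 + 0.337339 + 1.468852 = 2.3188

2.3188 bits


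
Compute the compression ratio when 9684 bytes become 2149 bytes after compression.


Ratio = original / compressed = 9684 / 2149 = 4.5063

4.5063


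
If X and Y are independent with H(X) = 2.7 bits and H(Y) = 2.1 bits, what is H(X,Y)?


For independent variables, H(X,Y) = H(X) + H(Y) = 2.7 + 2.1 = 4.8

4.8 bits


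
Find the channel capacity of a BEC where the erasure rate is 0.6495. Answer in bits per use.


C = 1 - epsilon = 1 - 0.6495 = 0.3505

0.3505 bits


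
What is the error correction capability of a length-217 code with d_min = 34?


Correction capability = floor((d-1)/2) = floor((34-1)/2) = 16

16 errors


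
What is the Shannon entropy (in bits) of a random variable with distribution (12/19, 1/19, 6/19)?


H = -sum(p_i * log2(p_i)). Terms: -(12/19)*log2(12/19) = 0.418715; -(1/19)*log2(1/19) = 0.223575; -(6/19)*log2(6/19) = 0.525147. H = 0.418715 + 0.223575 + 0.525147 = 1.1674

1.1674 bits


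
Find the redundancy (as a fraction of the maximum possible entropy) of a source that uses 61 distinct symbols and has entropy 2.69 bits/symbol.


H_max = log2(K) = log2(61) = 5.9307 bits/symbol. Redundancy = 1 - H/H_max = 1 - 2.69/5.9307 = 1 - 0.4536 = 0.5464

0.5464


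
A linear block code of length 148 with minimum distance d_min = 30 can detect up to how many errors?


Detection capability = d_min - 1 = 30 - 1 = 29

29 errors


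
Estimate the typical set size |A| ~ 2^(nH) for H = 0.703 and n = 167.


log2|A_typical| = nH = 167 * 0.703 = 117.401, so |A_typical| ~ 2^117.401 = 2.194e+35

2.194e+35


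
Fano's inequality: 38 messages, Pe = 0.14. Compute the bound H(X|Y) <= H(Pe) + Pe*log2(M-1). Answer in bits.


H(Pe) = -Pe*log2(Pe) - (1-Pe)*log2(1-Pe) = -0.14*log2(0.14) - 0.86*log2(0.86) = 0.397110 + 0.187129 = 0.5842. Pe*log2(M-1) = 0.14*log2(37) = 0.729323. Bound = H(Pe) + Pe*log2(M-1) = 0.397110 + 0.187129 + 0.729323 = 1.3136

1.3136 bits


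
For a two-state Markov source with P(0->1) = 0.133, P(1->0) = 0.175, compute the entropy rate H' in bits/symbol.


Stationary distribution: pi_0 = p10/(p01+p10) = 0.5682, pi_1 = 0.4318. Entropy rate H' = pi_0*H(p01) + pi_1*H(p10) = 0.5682*0.5656 + 0.4318*0.669 = 0.6103

0.6103 bits/symbol


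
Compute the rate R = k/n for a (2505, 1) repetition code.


Rate = k/n = 1/2505

1/2505


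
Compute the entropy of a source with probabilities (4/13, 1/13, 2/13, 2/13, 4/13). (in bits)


H = -sum(p_i * log2(p_i)). Terms: -(4/13)*log2(4/13) = 0.523212; -(1/13)*log2(1/13) = 0.284649; -(2/13)*log2(2/13) = 0.415452; -(2/13)*log2(2/13) = 0.415452; -(4/13)*log2(4/13) = 0.523212. H = 0.523212 + 0.284649 + 0.415452 + 0.415452 + 0.523212 = 2.162

2.162 bits


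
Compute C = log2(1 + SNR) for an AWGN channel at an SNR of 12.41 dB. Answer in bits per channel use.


SNR_linear = 10^(12.41/10) = 17.4181; C = log2(1 + SNR_linear) = log2(1 + 17.4181) = 4.203

4.203 bits/channel use


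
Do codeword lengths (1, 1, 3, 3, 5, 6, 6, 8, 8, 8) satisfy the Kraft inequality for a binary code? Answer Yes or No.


Kraft sum = sum(2^(-l_i)) = 1.3242, need <= 1. Result: violated (a binary prefix-free code with these lengths cannot exist)

No


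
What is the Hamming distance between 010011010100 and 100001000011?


Count differing positions: ^ ^ . . ^ . . ^ . ^ ^ ^ = 7 differences

7


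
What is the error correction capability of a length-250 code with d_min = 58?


Correction capability = floor((d-1)/2) = floor((58-1)/2) = 28

28 errors


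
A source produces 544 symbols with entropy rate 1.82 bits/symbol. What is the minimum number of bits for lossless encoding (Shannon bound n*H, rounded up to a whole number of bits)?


Minimum bits >= n * H = 544 * 1.82 = 990.08, rounded up to a whole number of bits = 991

991 bits


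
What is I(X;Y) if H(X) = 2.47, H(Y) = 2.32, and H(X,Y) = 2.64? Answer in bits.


I(X;Y) = H(X) + H(Y) - H(X,Y) = 2.47 + 2.32 - 2.64 = 2.15

2.15 bits


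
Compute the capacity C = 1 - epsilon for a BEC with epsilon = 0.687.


C = 1 - epsilon = 1 - 0.687 = 0.313

0.313 bits


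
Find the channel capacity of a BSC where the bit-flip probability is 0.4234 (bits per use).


H(p) = -p*log2(p) - (1-p)*log2(1-p) = -0.4234*log2(0.4234) - 0.5766*log2(0.5766) = 0.524977 + 0.458026 = 0.983. C = 1 - H(p) = 1 - 0.983 = 0.017

0.017 bits


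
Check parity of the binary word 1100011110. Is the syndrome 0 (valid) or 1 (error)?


Syndrome = XOR of all bits = 1 XOR 1 XOR 0 XOR 0 XOR 0 XOR 1 XOR 1 XOR 1 XOR 1 XOR 0 = 0

0


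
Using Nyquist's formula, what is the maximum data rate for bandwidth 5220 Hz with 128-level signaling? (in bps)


Rate = 2 * B * log2(M) = 2 * 5220 * 7.0 = 73080.0

73080.0 bps


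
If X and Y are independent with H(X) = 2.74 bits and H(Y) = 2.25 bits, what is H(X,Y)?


For independent variables, H(X,Y) = H(X) + H(Y) = 2.74 + 2.25 = 4.99

4.99 bits


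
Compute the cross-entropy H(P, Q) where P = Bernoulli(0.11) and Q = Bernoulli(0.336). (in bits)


H(P,Q) = -p*log2(q) - (1-p)*log2(1-q). -0.11*log2(0.336) = 0.173081; -0.89*log2(0.664) = 0.525763. H(P,Q) = 0.173081 + 0.525763 = 0.6988

0.6988 bits


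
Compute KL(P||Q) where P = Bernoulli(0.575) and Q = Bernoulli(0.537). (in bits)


KL = p*log2(p/q) + (1-p)*log2((1-p)/(1-q)) = 0.575*log2(0.575/0.537) + 0.425*log2(0.425/0.463) = 0.0042

0.0042 bits


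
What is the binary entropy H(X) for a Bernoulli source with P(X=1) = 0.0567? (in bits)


H = -p*log2(p) - (1-p)*log2(1-p). -0.0567*log2(0.0567) = 0.234767; -0.9433*log2(0.9433) = 0.079437. H = 0.234767 + 0.079437 = 0.3142

0.3142 bits


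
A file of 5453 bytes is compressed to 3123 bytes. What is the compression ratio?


Ratio = original / compressed = 5453 / 3123 = 1.7461

1.7461


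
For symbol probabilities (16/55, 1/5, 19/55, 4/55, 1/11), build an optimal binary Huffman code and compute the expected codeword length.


Huffman construction (repeatedly merge the two least-probable nodes; each merge adds 1 bit to every symbol beneath it): 4/55 + 1/11 = 9/55; 9/55 + 1/5 = 4/11; 16/55 + 19/55 = 7/11; 4/11 + 7/11 = 1. Resulting codeword lengths (in the order the probabilities were given): (2, 2, 2, 3, 3). L_avg = sum(p_i * l_i) = 16/55*2 + 1/5*2 + 19/55*2 + 4/55*3 + 1/11*3 = 119/55 = 2.1636

2.1636 bits


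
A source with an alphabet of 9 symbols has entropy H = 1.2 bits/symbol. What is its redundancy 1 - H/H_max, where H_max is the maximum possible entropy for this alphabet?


H_max = log2(K) = log2(9) = 3.1699 bits/symbol. Redundancy = 1 - H/H_max = 1 - 1.2/3.1699 = 1 - 0.3786 = 0.6214

0.6214


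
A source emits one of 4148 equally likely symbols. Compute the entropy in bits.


H = log2(n) = log2(4148) = 12.0182

12.0182 bits


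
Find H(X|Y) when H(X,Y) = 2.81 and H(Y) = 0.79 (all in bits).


H(X|Y) = H(X,Y) - H(Y) = 2.81 - 0.79 = 2.02

2.02 bits


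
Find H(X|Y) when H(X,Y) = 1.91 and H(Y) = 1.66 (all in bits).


H(X|Y) = H(X,Y) - H(Y) = 1.91 - 1.66 = 0.25

0.25 bits


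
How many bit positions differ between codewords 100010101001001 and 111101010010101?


Count differing positions: . ^ ^ ^ ^ ^ ^ ^ ^ . ^ ^ ^ . . = 11 differences

11


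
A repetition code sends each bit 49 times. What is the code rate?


Rate = k/n = 1/49

1/49


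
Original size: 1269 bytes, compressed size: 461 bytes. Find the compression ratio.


Ratio = original / compressed = 1269 / 461 = 2.7527

2.7527


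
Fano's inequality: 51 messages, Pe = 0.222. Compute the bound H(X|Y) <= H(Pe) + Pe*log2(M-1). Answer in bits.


H(Pe) = -Pe*log2(Pe) - (1-Pe)*log2(1-Pe) = -0.222*log2(0.222) - 0.778*log2(0.778) = 0.482044 + 0.281759 = 0.7638. Pe*log2(M-1) = 0.222*log2(50) = 1.252936. Bound = H(Pe) + Pe*log2(M-1) = 0.482044 + 0.281759 + 1.252936 = 2.0167

2.0167 bits


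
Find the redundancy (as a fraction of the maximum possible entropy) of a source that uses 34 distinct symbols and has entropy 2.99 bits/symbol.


H_max = log2(K) = log2(34) = 5.0875 bits/symbol. Redundancy = 1 - H/H_max = 1 - 2.99/5.0875 = 1 - 0.5877 = 0.4123

0.4123


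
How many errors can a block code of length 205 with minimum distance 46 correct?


Correction capability = floor((d-1)/2) = floor((46-1)/2) = 22

22 errors


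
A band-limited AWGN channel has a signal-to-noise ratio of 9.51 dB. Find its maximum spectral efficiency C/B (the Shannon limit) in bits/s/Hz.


SNR_linear = 10^(9.51/10) = 8.9331; C/B = log2(1 + SNR_linear) = log2(1 + 8.9331) = 3.3122

3.3122 bits/s/Hz


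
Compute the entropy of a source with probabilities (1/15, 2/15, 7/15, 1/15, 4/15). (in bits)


H = -sum(p_i * log2(p_i)). Terms: -(1/15)*log2(1/15) = 0.260459; -(2/15)*log2(2/15) = 0.387585; -(7/15)*log2(7/15) = 0.513117; -(1/15)*log2(1/15) = 0.260459; -(4/15)*log2(4/15) = 0.508504. H = 0.260459 + 0.387585 + 0.513117 + 0.260459 + 0.508504 = 1.9301

1.9301 bits


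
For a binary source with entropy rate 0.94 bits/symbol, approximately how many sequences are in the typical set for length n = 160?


log2|A_typical| = nH = 160 * 0.94 = 150.4, so |A_typical| ~ 2^150.4 = 1.883e+45

1.883e+45


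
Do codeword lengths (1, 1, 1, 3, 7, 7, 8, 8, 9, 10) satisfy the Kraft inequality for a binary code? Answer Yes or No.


Kraft sum = sum(2^(-l_i)) = 1.6514, need <= 1. Result: violated (a binary prefix-free code with these lengths cannot exist)

No


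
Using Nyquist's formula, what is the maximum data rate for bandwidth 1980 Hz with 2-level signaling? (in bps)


Rate = 2 * B * log2(M) = 2 * 1980 * 1.0 = 3960.0

3960.0 bps


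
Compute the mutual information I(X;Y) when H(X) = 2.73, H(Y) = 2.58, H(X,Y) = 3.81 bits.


I(X;Y) = H(X) + H(Y) - H(X,Y) = 2.73 + 2.58 - 3.81 = 1.5

1.5 bits


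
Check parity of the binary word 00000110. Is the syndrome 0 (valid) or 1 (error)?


Syndrome = XOR of all bits = 0 XOR 0 XOR 0 XOR 0 XOR 0 XOR 1 XOR 1 XOR 0 = 0

0


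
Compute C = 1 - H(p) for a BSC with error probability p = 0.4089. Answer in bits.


H(p) = -p*log2(p) - (1-p)*log2(1-p) = -0.4089*log2(0.4089) - 0.5911*log2(0.5911) = 0.527555 + 0.448365 = 0.9759. C = 1 - H(p) = 1 - 0.9759 = 0.0241

0.0241 bits


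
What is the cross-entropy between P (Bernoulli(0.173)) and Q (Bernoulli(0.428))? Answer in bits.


H(P,Q) = -p*log2(q) - (1-p)*log2(1-q). -0.173*log2(0.428) = 0.211807; -0.827*log2(0.572) = 0.666490. H(P,Q) = 0.211807 + 0.666490 = 0.8783

0.8783 bits


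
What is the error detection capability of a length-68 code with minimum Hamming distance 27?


Detection capability = d_min - 1 = 27 - 1 = 26

26 errors


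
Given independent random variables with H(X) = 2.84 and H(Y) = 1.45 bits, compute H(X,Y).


For independent variables, H(X,Y) = H(X) + H(Y) = 2.84 + 1.45 = 4.29

4.29 bits


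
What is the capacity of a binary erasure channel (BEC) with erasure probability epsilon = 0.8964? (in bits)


C = 1 - epsilon = 1 - 0.8964 = 0.1036

0.1036 bits


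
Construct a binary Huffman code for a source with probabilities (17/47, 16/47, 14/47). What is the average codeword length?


Huffman construction (repeatedly merge the two least-probable nodes; each merge adds 1 bit to every symbol beneath it): 14/47 + 16/47 = 30/47; 17/47 + 30/47 = 1. Resulting codeword lengths (in the order the probabilities were given): (1, 2, 2). L_avg = sum(p_i * l_i) = 17/47*1 + 16/47*2 + 14/47*2 = 77/47 = 1.6383

1.6383 bits


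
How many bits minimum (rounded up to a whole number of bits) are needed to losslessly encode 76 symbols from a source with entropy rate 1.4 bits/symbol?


Minimum bits >= n * H = 76 * 1.4 = 106.4, rounded up to a whole number of bits = 107

107 bits


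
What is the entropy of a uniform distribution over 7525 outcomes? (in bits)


H = log2(n) = log2(7525) = 12.8775

12.8775 bits


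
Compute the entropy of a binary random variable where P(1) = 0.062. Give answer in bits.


H = -p*log2(p) - (1-p)*log2(1-p). -0.062*log2(0.062) = 0.248718; -0.938*log2(0.938) = 0.086615. H = 0.248718 + 0.086615 = 0.3353

0.3353 bits


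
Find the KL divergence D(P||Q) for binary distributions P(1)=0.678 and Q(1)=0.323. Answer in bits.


KL = p*log2(p/q) + (1-p)*log2((1-p)/(1-q)) = 0.678*log2(0.678/0.323) + 0.322*log2(0.322/0.677) = 0.3801

0.3801 bits


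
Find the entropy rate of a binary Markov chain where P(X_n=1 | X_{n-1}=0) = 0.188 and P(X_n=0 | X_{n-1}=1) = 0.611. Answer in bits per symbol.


Stationary distribution: pi_0 = p10/(p01+p10) = 0.7647, pi_1 = 0.2353. Entropy rate H' = pi_0*H(p01) + pi_1*H(p10) = 0.7647*0.6973 + 0.2353*0.9642 = 0.7601

0.7601 bits/symbol


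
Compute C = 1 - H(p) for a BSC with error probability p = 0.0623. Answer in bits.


H(p) = -p*log2(p) - (1-p)*log2(1-p) = -0.0623*log2(0.0623) - 0.9377*log2(0.9377) = 0.249488 + 0.087020 = 0.3365. C = 1 - H(p) = 1 - 0.3365 = 0.6635

0.6635 bits


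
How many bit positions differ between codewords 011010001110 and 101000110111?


Count differing positions: ^ ^ . . ^ . ^ ^ ^ . . ^ = 7 differences

7


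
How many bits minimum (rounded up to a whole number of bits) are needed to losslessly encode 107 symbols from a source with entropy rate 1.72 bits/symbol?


Minimum bits >= n * H = 107 * 1.72 = 184.04, rounded up to a whole number of bits = 185

185 bits


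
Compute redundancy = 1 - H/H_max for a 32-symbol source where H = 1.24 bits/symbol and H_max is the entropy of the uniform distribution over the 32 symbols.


H_max = log2(K) = log2(32) = 5.0 bits/symbol. Redundancy = 1 - H/H_max = 1 - 1.24/5.0 = 1 - 0.248 = 0.752

0.752


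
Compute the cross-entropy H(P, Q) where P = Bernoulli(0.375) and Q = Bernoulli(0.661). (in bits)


H(P,Q) = -p*log2(q) - (1-p)*log2(1-q). -0.375*log2(0.661) = 0.223979; -0.625*log2(0.339) = 0.975402. H(P,Q) = 0.223979 + 0.975402 = 1.1994

1.1994 bits


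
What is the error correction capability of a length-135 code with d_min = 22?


Correction capability = floor((d-1)/2) = floor((22-1)/2) = 10

10 errors


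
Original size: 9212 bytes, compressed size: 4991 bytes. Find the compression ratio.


Ratio = original / compressed = 9212 / 4991 = 1.8457

1.8457


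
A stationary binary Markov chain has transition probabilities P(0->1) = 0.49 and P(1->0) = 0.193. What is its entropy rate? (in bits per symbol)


Stationary distribution: pi_0 = p10/(p01+p10) = 0.2826, pi_1 = 0.7174. Entropy rate H' = pi_0*H(p01) + pi_1*H(p10) = 0.2826*0.9997 + 0.7174*0.7077 = 0.7902

0.7902 bits/symbol


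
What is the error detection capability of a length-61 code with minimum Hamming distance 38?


Detection capability = d_min - 1 = 38 - 1 = 37

37 errors


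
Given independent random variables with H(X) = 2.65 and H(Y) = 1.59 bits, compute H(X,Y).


For independent variables, H(X,Y) = H(X) + H(Y) = 2.65 + 1.59 = 4.24

4.24 bits


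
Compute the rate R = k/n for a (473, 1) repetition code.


Rate = k/n = 1/473

1/473


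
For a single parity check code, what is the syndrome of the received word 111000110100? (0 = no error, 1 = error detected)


Syndrome = XOR of all bits = 1 XOR 1 XOR 1 XOR 0 XOR 0 XOR 0 XOR 1 XOR 1 XOR 0 XOR 1 XOR 0 XOR 0 = 0

0


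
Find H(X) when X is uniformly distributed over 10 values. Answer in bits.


H = log2(n) = log2(10) = 3.3219

3.3219 bits


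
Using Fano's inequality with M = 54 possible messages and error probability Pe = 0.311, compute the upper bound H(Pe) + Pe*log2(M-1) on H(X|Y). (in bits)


H(Pe) = -Pe*log2(Pe) - (1-Pe)*log2(1-Pe) = -0.311*log2(0.311) - 0.689*log2(0.689) = 0.524039 + 0.370285 = 0.8943. Pe*log2(M-1) = 0.311*log2(53) = 1.781383. Bound = H(Pe) + Pe*log2(M-1) = 0.524039 + 0.370285 + 1.781383 = 2.6757

2.6757 bits


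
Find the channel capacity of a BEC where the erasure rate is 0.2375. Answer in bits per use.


C = 1 - epsilon = 1 - 0.2375 = 0.7625

0.7625 bits


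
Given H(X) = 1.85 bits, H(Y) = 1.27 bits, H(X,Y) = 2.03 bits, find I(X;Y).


I(X;Y) = H(X) + H(Y) - H(X,Y) = 1.85 + 1.27 - 2.03 = 1.09

1.09 bits


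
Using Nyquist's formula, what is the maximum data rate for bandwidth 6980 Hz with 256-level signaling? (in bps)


Rate = 2 * B * log2(M) = 2 * 6980 * 8.0 = 111680.0

111680.0 bps


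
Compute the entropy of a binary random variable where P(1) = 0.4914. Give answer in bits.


H = -p*log2(p) - (1-p)*log2(1-p). -0.4914*log2(0.4914) = 0.503700; -0.5086*log2(0.5086) = 0.496087. H = 0.503700 + 0.496087 = 0.9998

0.9998 bits


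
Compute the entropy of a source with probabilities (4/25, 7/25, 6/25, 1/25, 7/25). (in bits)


H = -sum(p_i * log2(p_i)). Terms: -(4/25)*log2(4/25) = 0.423017; -(7/25)*log2(7/25) = 0.514220; -(6/25)*log2(6/25) = 0.494134; -(1/25)*log2(1/25) = 0.185754; -(7/25)*log2(7/25) = 0.514220. H = 0.423017 + 0.514220 + 0.494134 + 0.185754 + 0.514220 = 2.1313

2.1313 bits


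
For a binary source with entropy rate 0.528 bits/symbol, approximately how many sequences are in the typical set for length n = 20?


log2|A_typical| = nH = 20 * 0.528 = 10.56, so |A_typical| ~ 2^10.56 = 1.510e+03

1.510e+03


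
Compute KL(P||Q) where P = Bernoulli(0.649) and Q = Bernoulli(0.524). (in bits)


KL = p*log2(p/q) + (1-p)*log2((1-p)/(1-q)) = 0.649*log2(0.649/0.524) + 0.351*log2(0.351/0.476) = 0.0461

0.0461 bits


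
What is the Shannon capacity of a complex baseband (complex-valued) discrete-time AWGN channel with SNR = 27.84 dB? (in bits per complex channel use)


SNR_linear = 10^(27.84/10) = 608.135; C = log2(1 + SNR_linear) = log2(1 + 608.135) = 9.2506

9.2506 bits/channel use


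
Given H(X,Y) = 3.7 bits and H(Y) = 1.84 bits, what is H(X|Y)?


H(X|Y) = H(X,Y) - H(Y) = 3.7 - 1.84 = 1.86

1.86 bits


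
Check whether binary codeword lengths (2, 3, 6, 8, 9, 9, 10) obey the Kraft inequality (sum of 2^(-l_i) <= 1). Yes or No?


Kraft sum = sum(2^(-l_i)) = 0.3994, need <= 1. Result: satisfied (a binary prefix-free code with these lengths exists)

Yes


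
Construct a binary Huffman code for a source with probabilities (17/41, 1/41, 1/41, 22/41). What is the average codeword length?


Huffman construction (repeatedly merge the two least-probable nodes; each merge adds 1 bit to every symbol beneath it): 1/41 + 1/41 = 2/41; 2/41 + 17/41 = 19/41; 19/41 + 22/41 = 1. Resulting codeword lengths (in the order the probabilities were given): (2, 3, 3, 1). L_avg = sum(p_i * l_i) = 17/41*2 + 1/41*3 + 1/41*3 + 22/41*1 = 62/41 = 1.5122

1.5122 bits


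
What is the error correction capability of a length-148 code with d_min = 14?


Correction capability = floor((d-1)/2) = floor((14-1)/2) = 6

6 errors


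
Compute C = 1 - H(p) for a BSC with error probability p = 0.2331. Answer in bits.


H(p) = -p*log2(p) - (1-p)*log2(1-p) = -0.2331*log2(0.2331) - 0.7669*log2(0.7669) = 0.489738 + 0.293638 = 0.7834. C = 1 - H(p) = 1 - 0.7834 = 0.2166

0.2166 bits


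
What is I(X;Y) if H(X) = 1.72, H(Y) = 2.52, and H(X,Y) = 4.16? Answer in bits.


I(X;Y) = H(X) + H(Y) - H(X,Y) = 1.72 + 2.52 - 4.16 = 0.08

0.08 bits


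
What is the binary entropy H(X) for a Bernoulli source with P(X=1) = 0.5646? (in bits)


H = -p*log2(p) - (1-p)*log2(1-p). -0.5646*log2(0.5646) = 0.465625; -0.4354*log2(0.4354) = 0.522300. H = 0.465625 + 0.522300 = 0.9879

0.9879 bits


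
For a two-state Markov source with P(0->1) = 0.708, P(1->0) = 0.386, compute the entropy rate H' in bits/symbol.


Stationary distribution: pi_0 = p10/(p01+p10) = 0.3528, pi_1 = 0.6472. Entropy rate H' = pi_0*H(p01) + pi_1*H(p10) = 0.3528*0.8713 + 0.6472*0.9622 = 0.9301

0.9301 bits/symbol


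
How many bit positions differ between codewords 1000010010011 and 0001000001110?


Count differing positions: ^ . . ^ . ^ . . ^ ^ ^ . ^ = 7 differences

7


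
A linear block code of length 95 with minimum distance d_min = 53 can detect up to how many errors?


Detection capability = d_min - 1 = 53 - 1 = 52

52 errors


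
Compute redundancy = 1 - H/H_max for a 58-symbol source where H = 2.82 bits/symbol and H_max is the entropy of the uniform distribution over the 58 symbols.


H_max = log2(K) = log2(58) = 5.858 bits/symbol. Redundancy = 1 - H/H_max = 1 - 2.82/5.858 = 1 - 0.4814 = 0.5186

0.5186


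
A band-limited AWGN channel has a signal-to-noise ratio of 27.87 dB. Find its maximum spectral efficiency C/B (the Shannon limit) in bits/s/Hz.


SNR_linear = 10^(27.87/10) = 612.3504; C/B = log2(1 + SNR_linear) = log2(1 + 612.3504) = 9.2606

9.2606 bits/s/Hz


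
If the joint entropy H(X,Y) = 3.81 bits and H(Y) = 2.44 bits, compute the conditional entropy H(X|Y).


H(X|Y) = H(X,Y) - H(Y) = 3.81 - 2.44 = 1.37

1.37 bits


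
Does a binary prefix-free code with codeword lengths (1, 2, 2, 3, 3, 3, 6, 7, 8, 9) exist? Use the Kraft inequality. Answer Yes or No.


Kraft sum = sum(2^(-l_i)) = 1.4043, need <= 1. Result: violated (a binary prefix-free code with these lengths cannot exist)

No


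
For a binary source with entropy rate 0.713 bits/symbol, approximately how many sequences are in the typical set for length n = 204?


log2|A_typical| = nH = 204 * 0.713 = 145.452, so |A_typical| ~ 2^145.452 = 6.101e+43

6.101e+43


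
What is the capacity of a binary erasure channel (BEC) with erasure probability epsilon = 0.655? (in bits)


C = 1 - epsilon = 1 - 0.655 = 0.345

0.345 bits


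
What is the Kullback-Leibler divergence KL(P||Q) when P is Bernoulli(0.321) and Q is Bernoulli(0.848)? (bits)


KL = p*log2(p/q) + (1-p)*log2((1-p)/(1-q)) = 0.321*log2(0.321/0.848) + 0.679*log2(0.679/0.152) = 1.0163

1.0163 bits


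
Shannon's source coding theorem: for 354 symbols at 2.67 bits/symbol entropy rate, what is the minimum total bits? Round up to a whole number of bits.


Minimum bits >= n * H = 354 * 2.67 = 945.18, rounded up to a whole number of bits = 946

946 bits


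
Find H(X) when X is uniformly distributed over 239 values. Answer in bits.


H = log2(n) = log2(239) = 7.9009

7.9009 bits


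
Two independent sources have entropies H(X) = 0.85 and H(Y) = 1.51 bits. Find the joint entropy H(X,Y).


For independent variables, H(X,Y) = H(X) + H(Y) = 0.85 + 1.51 = 2.36

2.36 bits


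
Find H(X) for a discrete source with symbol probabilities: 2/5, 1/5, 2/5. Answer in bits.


H = -sum(p_i * log2(p_i)). Terms: -(2/5)*log2(2/5) = 0.528771; -(1/5)*log2(1/5) = 0.464386; -(2/5)*log2(2/5) = 0.528771. H = 0.528771 + 0.464386 + 0.528771 = 1.5219

1.5219 bits


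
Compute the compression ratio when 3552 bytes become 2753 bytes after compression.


Ratio = original / compressed = 3552 / 2753 = 1.2902

1.2902


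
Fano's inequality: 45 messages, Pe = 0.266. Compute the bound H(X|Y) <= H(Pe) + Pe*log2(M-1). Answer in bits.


H(Pe) = -Pe*log2(Pe) - (1-Pe)*log2(1-Pe) = -0.266*log2(0.266) - 0.734*log2(0.734) = 0.508193 + 0.327473 = 0.8357. Pe*log2(M-1) = 0.266*log2(44) = 1.452209. Bound = H(Pe) + Pe*log2(M-1) = 0.508193 + 0.327473 + 1.452209 = 2.2879

2.2879 bits


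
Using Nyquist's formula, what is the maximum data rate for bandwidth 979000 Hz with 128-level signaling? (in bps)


Rate = 2 * B * log2(M) = 2 * 979000 * 7.0 = 13706000.0

13706000.0 bps


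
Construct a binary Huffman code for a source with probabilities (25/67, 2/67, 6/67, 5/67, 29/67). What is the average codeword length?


Huffman construction (repeatedly merge the two least-probable nodes; each merge adds 1 bit to every symbol beneath it): 2/67 + 5/67 = 7/67; 6/67 + 7/67 = 13/67; 13/67 + 25/67 = 38/67; 29/67 + 38/67 = 1. Resulting codeword lengths (in the order the probabilities were given): (2, 4, 3, 4, 1). L_avg = sum(p_i * l_i) = 25/67*2 + 2/67*4 + 6/67*3 + 5/67*4 + 29/67*1 = 125/67 = 1.8657

1.8657 bits


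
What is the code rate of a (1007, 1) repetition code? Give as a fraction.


Rate = k/n = 1/1007

1/1007


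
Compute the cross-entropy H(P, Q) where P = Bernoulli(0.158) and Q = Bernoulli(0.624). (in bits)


H(P,Q) = -p*log2(q) - (1-p)*log2(1-q). -0.158*log2(0.624) = 0.107500; -0.842*log2(0.376) = 1.188227. H(P,Q) = 0.107500 + 1.188227 = 1.2957

1.2957 bits


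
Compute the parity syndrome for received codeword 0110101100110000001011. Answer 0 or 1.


Syndrome = XOR of all bits = 0 XOR 1 XOR 1 XOR 0 XOR 1 XOR 0 XOR 1 XOR 1 XOR 0 XOR 0 XOR 1 XOR 1 XOR 0 XOR 0 XOR 0 XOR 0 XOR 0 XOR 0 XOR 1 XOR 0 XOR 1 XOR 1 = 0

0


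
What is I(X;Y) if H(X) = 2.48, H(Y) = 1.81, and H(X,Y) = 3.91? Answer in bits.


I(X;Y) = H(X) + H(Y) - H(X,Y) = 2.48 + 1.81 - 3.91 = 0.38

0.38 bits


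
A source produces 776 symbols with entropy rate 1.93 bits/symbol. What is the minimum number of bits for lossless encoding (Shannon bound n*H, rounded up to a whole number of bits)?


Minimum bits >= n * H = 776 * 1.93 = 1497.68, rounded up to a whole number of bits = 1498

1498 bits


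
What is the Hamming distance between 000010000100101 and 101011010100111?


Count differing positions: ^ . ^ . . ^ . ^ . . . . . ^ . = 5 differences

5


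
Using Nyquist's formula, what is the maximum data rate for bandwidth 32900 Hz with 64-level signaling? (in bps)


Rate = 2 * B * log2(M) = 2 * 32900 * 6.0 = 394800.0

394800.0 bps


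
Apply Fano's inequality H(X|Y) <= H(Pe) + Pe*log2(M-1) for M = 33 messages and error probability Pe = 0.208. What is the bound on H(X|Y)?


H(Pe) = -Pe*log2(Pe) - (1-Pe)*log2(1-Pe) = -0.208*log2(0.208) - 0.792*log2(0.792) = 0.471192 + 0.266451 = 0.7376. Pe*log2(M-1) = 0.208*log2(32) = 1.040000. Bound = H(Pe) + Pe*log2(M-1) = 0.471192 + 0.266451 + 1.040000 = 1.7776

1.7776 bits
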